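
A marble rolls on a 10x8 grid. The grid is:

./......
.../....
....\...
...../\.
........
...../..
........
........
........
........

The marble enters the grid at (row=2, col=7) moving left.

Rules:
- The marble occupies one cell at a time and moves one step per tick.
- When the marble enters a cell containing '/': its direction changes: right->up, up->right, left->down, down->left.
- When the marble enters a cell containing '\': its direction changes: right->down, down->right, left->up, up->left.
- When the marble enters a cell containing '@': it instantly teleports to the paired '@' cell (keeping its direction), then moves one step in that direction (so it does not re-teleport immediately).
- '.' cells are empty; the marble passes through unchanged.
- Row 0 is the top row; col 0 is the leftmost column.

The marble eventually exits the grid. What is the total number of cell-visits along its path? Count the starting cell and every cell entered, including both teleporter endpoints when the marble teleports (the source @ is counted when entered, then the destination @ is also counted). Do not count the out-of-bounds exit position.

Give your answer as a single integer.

Step 1: enter (2,7), '.' pass, move left to (2,6)
Step 2: enter (2,6), '.' pass, move left to (2,5)
Step 3: enter (2,5), '.' pass, move left to (2,4)
Step 4: enter (2,4), '\' deflects left->up, move up to (1,4)
Step 5: enter (1,4), '.' pass, move up to (0,4)
Step 6: enter (0,4), '.' pass, move up to (-1,4)
Step 7: at (-1,4) — EXIT via top edge, pos 4
Path length (cell visits): 6

Answer: 6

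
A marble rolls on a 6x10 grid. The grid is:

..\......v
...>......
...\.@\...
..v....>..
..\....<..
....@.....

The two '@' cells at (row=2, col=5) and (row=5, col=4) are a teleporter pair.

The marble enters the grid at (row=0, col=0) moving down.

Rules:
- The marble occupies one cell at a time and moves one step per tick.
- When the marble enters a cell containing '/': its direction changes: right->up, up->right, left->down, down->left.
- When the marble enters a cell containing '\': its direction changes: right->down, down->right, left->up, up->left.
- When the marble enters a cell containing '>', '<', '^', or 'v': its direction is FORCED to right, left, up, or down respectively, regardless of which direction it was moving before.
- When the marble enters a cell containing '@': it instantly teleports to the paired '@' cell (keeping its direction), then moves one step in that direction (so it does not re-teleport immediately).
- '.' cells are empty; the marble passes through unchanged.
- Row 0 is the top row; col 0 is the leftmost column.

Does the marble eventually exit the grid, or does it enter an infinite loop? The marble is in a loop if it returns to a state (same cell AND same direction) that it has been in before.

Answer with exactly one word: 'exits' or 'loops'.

Answer: exits

Derivation:
Step 1: enter (0,0), '.' pass, move down to (1,0)
Step 2: enter (1,0), '.' pass, move down to (2,0)
Step 3: enter (2,0), '.' pass, move down to (3,0)
Step 4: enter (3,0), '.' pass, move down to (4,0)
Step 5: enter (4,0), '.' pass, move down to (5,0)
Step 6: enter (5,0), '.' pass, move down to (6,0)
Step 7: at (6,0) — EXIT via bottom edge, pos 0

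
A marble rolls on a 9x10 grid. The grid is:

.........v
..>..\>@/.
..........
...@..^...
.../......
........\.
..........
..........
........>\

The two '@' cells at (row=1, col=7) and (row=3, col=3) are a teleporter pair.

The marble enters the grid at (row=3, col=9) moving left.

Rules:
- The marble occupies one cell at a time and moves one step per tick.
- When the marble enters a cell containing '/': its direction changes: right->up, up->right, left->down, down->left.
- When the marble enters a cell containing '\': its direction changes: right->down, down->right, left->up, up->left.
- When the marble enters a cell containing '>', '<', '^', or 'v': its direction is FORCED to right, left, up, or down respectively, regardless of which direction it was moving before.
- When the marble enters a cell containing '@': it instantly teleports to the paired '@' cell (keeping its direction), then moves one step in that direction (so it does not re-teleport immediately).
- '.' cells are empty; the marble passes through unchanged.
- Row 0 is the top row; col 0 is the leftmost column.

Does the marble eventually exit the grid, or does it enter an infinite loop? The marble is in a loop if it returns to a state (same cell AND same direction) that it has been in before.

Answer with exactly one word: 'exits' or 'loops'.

Step 1: enter (3,9), '.' pass, move left to (3,8)
Step 2: enter (3,8), '.' pass, move left to (3,7)
Step 3: enter (3,7), '.' pass, move left to (3,6)
Step 4: enter (3,6), '^' forces left->up, move up to (2,6)
Step 5: enter (2,6), '.' pass, move up to (1,6)
Step 6: enter (1,6), '>' forces up->right, move right to (1,7)
Step 7: enter (1,7), '@' teleport (1,7)->(3,3), also enter (3,3), move right to (3,4)
Step 8: enter (3,4), '.' pass, move right to (3,5)
Step 9: enter (3,5), '.' pass, move right to (3,6)
Step 10: enter (3,6), '^' forces right->up, move up to (2,6)
Step 11: at (2,6) dir=up — LOOP DETECTED (seen before)

Answer: loops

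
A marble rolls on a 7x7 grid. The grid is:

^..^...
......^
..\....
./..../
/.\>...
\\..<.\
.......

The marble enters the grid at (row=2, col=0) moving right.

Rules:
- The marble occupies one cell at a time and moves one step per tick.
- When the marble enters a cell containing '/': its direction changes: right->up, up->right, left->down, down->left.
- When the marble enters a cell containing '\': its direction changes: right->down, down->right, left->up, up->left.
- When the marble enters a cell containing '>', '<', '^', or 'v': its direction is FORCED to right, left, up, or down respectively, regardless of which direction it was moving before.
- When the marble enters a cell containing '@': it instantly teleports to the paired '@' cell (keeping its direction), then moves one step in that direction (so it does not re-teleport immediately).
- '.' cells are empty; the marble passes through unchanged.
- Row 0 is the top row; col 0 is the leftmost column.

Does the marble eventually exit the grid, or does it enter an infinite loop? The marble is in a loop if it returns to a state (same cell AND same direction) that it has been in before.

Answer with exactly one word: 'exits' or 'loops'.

Step 1: enter (2,0), '.' pass, move right to (2,1)
Step 2: enter (2,1), '.' pass, move right to (2,2)
Step 3: enter (2,2), '\' deflects right->down, move down to (3,2)
Step 4: enter (3,2), '.' pass, move down to (4,2)
Step 5: enter (4,2), '\' deflects down->right, move right to (4,3)
Step 6: enter (4,3), '>' forces right->right, move right to (4,4)
Step 7: enter (4,4), '.' pass, move right to (4,5)
Step 8: enter (4,5), '.' pass, move right to (4,6)
Step 9: enter (4,6), '.' pass, move right to (4,7)
Step 10: at (4,7) — EXIT via right edge, pos 4

Answer: exits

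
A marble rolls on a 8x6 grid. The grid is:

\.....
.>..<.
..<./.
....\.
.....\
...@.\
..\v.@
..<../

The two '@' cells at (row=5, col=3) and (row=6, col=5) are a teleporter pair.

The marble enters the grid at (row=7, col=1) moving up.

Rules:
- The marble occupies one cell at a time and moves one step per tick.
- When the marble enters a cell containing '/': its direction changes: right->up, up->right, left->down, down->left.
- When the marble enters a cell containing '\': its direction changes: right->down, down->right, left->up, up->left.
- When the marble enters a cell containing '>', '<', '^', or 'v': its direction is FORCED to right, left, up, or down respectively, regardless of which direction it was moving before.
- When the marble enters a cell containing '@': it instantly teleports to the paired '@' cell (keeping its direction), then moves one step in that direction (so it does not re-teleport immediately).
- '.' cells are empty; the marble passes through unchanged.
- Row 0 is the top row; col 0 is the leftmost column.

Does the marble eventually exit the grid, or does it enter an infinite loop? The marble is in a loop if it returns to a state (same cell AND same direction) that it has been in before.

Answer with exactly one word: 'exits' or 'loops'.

Step 1: enter (7,1), '.' pass, move up to (6,1)
Step 2: enter (6,1), '.' pass, move up to (5,1)
Step 3: enter (5,1), '.' pass, move up to (4,1)
Step 4: enter (4,1), '.' pass, move up to (3,1)
Step 5: enter (3,1), '.' pass, move up to (2,1)
Step 6: enter (2,1), '.' pass, move up to (1,1)
Step 7: enter (1,1), '>' forces up->right, move right to (1,2)
Step 8: enter (1,2), '.' pass, move right to (1,3)
Step 9: enter (1,3), '.' pass, move right to (1,4)
Step 10: enter (1,4), '<' forces right->left, move left to (1,3)
Step 11: enter (1,3), '.' pass, move left to (1,2)
Step 12: enter (1,2), '.' pass, move left to (1,1)
Step 13: enter (1,1), '>' forces left->right, move right to (1,2)
Step 14: at (1,2) dir=right — LOOP DETECTED (seen before)

Answer: loops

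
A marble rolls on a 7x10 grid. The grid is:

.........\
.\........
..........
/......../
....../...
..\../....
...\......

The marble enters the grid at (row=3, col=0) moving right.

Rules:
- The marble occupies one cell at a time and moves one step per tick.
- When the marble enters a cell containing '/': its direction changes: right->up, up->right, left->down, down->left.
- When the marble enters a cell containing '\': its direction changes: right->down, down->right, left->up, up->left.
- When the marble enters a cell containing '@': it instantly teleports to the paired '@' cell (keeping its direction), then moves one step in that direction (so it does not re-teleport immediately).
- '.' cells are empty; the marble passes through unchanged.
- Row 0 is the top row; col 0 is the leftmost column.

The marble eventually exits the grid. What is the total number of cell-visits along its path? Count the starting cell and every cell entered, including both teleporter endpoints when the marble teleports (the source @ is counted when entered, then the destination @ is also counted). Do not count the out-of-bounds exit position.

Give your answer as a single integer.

Answer: 4

Derivation:
Step 1: enter (3,0), '/' deflects right->up, move up to (2,0)
Step 2: enter (2,0), '.' pass, move up to (1,0)
Step 3: enter (1,0), '.' pass, move up to (0,0)
Step 4: enter (0,0), '.' pass, move up to (-1,0)
Step 5: at (-1,0) — EXIT via top edge, pos 0
Path length (cell visits): 4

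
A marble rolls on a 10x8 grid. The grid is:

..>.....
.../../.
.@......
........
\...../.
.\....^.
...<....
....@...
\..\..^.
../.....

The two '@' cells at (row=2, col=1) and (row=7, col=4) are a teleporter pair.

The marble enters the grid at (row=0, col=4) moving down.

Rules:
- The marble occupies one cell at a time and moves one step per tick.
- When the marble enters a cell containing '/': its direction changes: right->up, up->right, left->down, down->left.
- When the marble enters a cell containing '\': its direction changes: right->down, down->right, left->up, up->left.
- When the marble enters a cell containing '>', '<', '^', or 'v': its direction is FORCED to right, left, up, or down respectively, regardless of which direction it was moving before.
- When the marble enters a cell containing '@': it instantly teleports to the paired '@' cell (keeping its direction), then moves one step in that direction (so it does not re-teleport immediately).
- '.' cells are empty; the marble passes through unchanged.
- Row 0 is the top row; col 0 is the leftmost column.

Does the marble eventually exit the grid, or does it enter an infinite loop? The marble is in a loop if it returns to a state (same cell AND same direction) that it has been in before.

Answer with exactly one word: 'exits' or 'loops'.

Answer: exits

Derivation:
Step 1: enter (0,4), '.' pass, move down to (1,4)
Step 2: enter (1,4), '.' pass, move down to (2,4)
Step 3: enter (2,4), '.' pass, move down to (3,4)
Step 4: enter (3,4), '.' pass, move down to (4,4)
Step 5: enter (4,4), '.' pass, move down to (5,4)
Step 6: enter (5,4), '.' pass, move down to (6,4)
Step 7: enter (6,4), '.' pass, move down to (7,4)
Step 8: enter (7,4), '@' teleport (7,4)->(2,1), also enter (2,1), move down to (3,1)
Step 9: enter (3,1), '.' pass, move down to (4,1)
Step 10: enter (4,1), '.' pass, move down to (5,1)
Step 11: enter (5,1), '\' deflects down->right, move right to (5,2)
Step 12: enter (5,2), '.' pass, move right to (5,3)
Step 13: enter (5,3), '.' pass, move right to (5,4)
Step 14: enter (5,4), '.' pass, move right to (5,5)
Step 15: enter (5,5), '.' pass, move right to (5,6)
Step 16: enter (5,6), '^' forces right->up, move up to (4,6)
Step 17: enter (4,6), '/' deflects up->right, move right to (4,7)
Step 18: enter (4,7), '.' pass, move right to (4,8)
Step 19: at (4,8) — EXIT via right edge, pos 4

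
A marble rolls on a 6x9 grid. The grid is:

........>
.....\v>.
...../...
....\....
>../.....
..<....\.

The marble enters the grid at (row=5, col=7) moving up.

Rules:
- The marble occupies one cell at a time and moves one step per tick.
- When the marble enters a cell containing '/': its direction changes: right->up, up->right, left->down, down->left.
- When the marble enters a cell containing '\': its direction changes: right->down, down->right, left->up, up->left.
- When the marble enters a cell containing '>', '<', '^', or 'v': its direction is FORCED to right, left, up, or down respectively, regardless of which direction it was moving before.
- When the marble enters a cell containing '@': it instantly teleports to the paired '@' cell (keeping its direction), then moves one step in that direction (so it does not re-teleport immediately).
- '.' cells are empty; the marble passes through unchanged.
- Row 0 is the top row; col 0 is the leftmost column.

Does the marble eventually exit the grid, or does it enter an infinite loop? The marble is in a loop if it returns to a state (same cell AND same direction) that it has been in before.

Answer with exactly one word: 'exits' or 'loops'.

Step 1: enter (5,7), '\' deflects up->left, move left to (5,6)
Step 2: enter (5,6), '.' pass, move left to (5,5)
Step 3: enter (5,5), '.' pass, move left to (5,4)
Step 4: enter (5,4), '.' pass, move left to (5,3)
Step 5: enter (5,3), '.' pass, move left to (5,2)
Step 6: enter (5,2), '<' forces left->left, move left to (5,1)
Step 7: enter (5,1), '.' pass, move left to (5,0)
Step 8: enter (5,0), '.' pass, move left to (5,-1)
Step 9: at (5,-1) — EXIT via left edge, pos 5

Answer: exits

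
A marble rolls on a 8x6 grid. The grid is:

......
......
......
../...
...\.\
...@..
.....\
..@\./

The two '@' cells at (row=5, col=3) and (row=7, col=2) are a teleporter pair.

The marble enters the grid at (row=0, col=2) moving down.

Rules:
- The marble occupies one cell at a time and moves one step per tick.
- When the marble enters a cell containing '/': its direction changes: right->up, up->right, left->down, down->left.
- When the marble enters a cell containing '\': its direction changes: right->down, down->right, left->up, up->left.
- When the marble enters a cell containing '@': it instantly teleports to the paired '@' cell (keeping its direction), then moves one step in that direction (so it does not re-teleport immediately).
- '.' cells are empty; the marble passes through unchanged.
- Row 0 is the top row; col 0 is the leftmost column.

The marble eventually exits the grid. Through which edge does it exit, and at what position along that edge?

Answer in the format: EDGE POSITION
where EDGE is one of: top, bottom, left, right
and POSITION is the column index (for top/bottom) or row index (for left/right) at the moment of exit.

Step 1: enter (0,2), '.' pass, move down to (1,2)
Step 2: enter (1,2), '.' pass, move down to (2,2)
Step 3: enter (2,2), '.' pass, move down to (3,2)
Step 4: enter (3,2), '/' deflects down->left, move left to (3,1)
Step 5: enter (3,1), '.' pass, move left to (3,0)
Step 6: enter (3,0), '.' pass, move left to (3,-1)
Step 7: at (3,-1) — EXIT via left edge, pos 3

Answer: left 3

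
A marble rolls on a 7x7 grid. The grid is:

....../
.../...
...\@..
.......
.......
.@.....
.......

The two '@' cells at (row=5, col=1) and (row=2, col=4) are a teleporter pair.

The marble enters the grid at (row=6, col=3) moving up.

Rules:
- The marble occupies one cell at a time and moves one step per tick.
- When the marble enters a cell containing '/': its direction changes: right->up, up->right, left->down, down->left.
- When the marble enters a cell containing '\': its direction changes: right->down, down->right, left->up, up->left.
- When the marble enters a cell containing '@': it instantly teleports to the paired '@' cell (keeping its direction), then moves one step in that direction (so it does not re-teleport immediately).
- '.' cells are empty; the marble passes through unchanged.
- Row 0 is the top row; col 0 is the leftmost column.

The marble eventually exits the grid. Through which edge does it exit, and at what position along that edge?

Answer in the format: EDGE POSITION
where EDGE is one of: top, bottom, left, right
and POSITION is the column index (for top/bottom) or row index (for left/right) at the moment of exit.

Step 1: enter (6,3), '.' pass, move up to (5,3)
Step 2: enter (5,3), '.' pass, move up to (4,3)
Step 3: enter (4,3), '.' pass, move up to (3,3)
Step 4: enter (3,3), '.' pass, move up to (2,3)
Step 5: enter (2,3), '\' deflects up->left, move left to (2,2)
Step 6: enter (2,2), '.' pass, move left to (2,1)
Step 7: enter (2,1), '.' pass, move left to (2,0)
Step 8: enter (2,0), '.' pass, move left to (2,-1)
Step 9: at (2,-1) — EXIT via left edge, pos 2

Answer: left 2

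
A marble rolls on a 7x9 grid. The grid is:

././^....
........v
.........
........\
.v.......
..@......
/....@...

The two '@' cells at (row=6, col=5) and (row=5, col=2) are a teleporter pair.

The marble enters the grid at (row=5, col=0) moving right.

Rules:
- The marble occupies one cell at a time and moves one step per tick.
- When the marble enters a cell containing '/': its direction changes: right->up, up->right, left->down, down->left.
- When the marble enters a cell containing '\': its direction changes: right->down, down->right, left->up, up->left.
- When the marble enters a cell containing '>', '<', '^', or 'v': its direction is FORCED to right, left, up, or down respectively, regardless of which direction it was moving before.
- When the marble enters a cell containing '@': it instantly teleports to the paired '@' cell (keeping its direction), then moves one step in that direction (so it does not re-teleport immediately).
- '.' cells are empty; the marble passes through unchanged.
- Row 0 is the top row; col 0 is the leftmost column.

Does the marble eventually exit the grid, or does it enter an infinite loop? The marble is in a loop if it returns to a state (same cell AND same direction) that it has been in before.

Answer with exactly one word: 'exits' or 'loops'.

Step 1: enter (5,0), '.' pass, move right to (5,1)
Step 2: enter (5,1), '.' pass, move right to (5,2)
Step 3: enter (5,2), '@' teleport (5,2)->(6,5), also enter (6,5), move right to (6,6)
Step 4: enter (6,6), '.' pass, move right to (6,7)
Step 5: enter (6,7), '.' pass, move right to (6,8)
Step 6: enter (6,8), '.' pass, move right to (6,9)
Step 7: at (6,9) — EXIT via right edge, pos 6

Answer: exits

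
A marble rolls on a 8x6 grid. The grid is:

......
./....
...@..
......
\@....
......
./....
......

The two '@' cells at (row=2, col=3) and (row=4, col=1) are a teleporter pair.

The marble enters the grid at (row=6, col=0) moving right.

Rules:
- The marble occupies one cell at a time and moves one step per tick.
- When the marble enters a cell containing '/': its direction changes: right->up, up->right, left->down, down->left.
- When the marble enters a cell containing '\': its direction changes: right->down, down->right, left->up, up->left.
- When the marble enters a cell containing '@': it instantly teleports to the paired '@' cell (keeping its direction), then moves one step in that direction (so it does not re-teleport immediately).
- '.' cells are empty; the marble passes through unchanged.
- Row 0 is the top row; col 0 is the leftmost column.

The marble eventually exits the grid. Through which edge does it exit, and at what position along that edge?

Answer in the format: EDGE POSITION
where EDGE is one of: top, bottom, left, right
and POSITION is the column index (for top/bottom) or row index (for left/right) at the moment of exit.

Step 1: enter (6,0), '.' pass, move right to (6,1)
Step 2: enter (6,1), '/' deflects right->up, move up to (5,1)
Step 3: enter (5,1), '.' pass, move up to (4,1)
Step 4: enter (4,1), '@' teleport (4,1)->(2,3), also enter (2,3), move up to (1,3)
Step 5: enter (1,3), '.' pass, move up to (0,3)
Step 6: enter (0,3), '.' pass, move up to (-1,3)
Step 7: at (-1,3) — EXIT via top edge, pos 3

Answer: top 3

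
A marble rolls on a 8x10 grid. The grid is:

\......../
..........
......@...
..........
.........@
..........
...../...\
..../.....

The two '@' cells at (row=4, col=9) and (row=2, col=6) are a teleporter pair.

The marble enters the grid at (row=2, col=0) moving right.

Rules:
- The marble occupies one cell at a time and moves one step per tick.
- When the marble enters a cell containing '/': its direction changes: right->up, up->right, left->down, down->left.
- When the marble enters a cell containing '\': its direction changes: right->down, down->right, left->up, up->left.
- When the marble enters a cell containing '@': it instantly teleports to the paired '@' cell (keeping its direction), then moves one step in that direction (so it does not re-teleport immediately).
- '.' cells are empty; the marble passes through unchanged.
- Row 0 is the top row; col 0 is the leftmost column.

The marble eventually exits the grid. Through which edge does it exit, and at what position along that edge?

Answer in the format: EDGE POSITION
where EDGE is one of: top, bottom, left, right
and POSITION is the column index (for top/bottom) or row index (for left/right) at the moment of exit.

Step 1: enter (2,0), '.' pass, move right to (2,1)
Step 2: enter (2,1), '.' pass, move right to (2,2)
Step 3: enter (2,2), '.' pass, move right to (2,3)
Step 4: enter (2,3), '.' pass, move right to (2,4)
Step 5: enter (2,4), '.' pass, move right to (2,5)
Step 6: enter (2,5), '.' pass, move right to (2,6)
Step 7: enter (2,6), '@' teleport (2,6)->(4,9), also enter (4,9), move right to (4,10)
Step 8: at (4,10) — EXIT via right edge, pos 4

Answer: right 4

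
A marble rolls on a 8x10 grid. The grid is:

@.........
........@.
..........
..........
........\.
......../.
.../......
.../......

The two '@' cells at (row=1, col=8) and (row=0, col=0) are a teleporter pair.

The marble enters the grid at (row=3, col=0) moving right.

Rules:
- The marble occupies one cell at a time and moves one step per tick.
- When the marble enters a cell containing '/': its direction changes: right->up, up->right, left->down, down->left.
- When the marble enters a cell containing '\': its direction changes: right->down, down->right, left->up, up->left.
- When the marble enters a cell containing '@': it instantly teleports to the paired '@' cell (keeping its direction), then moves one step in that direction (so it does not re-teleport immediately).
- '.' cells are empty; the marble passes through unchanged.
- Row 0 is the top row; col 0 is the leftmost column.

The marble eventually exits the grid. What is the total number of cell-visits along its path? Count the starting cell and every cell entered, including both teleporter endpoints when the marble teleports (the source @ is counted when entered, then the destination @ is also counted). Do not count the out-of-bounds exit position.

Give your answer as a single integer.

Answer: 10

Derivation:
Step 1: enter (3,0), '.' pass, move right to (3,1)
Step 2: enter (3,1), '.' pass, move right to (3,2)
Step 3: enter (3,2), '.' pass, move right to (3,3)
Step 4: enter (3,3), '.' pass, move right to (3,4)
Step 5: enter (3,4), '.' pass, move right to (3,5)
Step 6: enter (3,5), '.' pass, move right to (3,6)
Step 7: enter (3,6), '.' pass, move right to (3,7)
Step 8: enter (3,7), '.' pass, move right to (3,8)
Step 9: enter (3,8), '.' pass, move right to (3,9)
Step 10: enter (3,9), '.' pass, move right to (3,10)
Step 11: at (3,10) — EXIT via right edge, pos 3
Path length (cell visits): 10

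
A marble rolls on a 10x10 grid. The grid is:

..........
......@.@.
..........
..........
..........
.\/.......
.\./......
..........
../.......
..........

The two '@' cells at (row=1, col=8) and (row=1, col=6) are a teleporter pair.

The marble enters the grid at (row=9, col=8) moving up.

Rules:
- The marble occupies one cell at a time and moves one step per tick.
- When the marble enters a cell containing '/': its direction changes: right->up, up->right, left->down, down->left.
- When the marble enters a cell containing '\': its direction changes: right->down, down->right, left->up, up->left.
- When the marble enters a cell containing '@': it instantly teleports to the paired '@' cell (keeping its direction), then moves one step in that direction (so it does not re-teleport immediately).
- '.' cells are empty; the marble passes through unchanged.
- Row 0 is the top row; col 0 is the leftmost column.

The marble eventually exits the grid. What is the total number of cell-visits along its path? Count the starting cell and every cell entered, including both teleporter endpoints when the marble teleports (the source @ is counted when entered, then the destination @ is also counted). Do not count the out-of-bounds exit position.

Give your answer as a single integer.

Answer: 11

Derivation:
Step 1: enter (9,8), '.' pass, move up to (8,8)
Step 2: enter (8,8), '.' pass, move up to (7,8)
Step 3: enter (7,8), '.' pass, move up to (6,8)
Step 4: enter (6,8), '.' pass, move up to (5,8)
Step 5: enter (5,8), '.' pass, move up to (4,8)
Step 6: enter (4,8), '.' pass, move up to (3,8)
Step 7: enter (3,8), '.' pass, move up to (2,8)
Step 8: enter (2,8), '.' pass, move up to (1,8)
Step 9: enter (1,8), '@' teleport (1,8)->(1,6), also enter (1,6), move up to (0,6)
Step 10: enter (0,6), '.' pass, move up to (-1,6)
Step 11: at (-1,6) — EXIT via top edge, pos 6
Path length (cell visits): 11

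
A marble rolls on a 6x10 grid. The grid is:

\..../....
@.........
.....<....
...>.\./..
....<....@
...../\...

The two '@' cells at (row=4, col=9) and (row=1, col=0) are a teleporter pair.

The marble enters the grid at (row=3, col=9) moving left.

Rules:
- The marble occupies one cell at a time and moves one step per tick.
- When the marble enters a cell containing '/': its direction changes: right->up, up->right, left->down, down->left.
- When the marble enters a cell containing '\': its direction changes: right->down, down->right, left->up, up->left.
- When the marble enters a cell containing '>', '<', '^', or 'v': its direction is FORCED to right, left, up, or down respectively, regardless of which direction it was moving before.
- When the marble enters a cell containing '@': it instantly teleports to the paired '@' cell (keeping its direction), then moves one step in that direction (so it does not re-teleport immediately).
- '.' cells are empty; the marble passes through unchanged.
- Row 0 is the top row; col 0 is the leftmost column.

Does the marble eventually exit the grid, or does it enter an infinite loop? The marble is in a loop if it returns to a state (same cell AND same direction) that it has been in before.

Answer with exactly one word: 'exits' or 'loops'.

Step 1: enter (3,9), '.' pass, move left to (3,8)
Step 2: enter (3,8), '.' pass, move left to (3,7)
Step 3: enter (3,7), '/' deflects left->down, move down to (4,7)
Step 4: enter (4,7), '.' pass, move down to (5,7)
Step 5: enter (5,7), '.' pass, move down to (6,7)
Step 6: at (6,7) — EXIT via bottom edge, pos 7

Answer: exits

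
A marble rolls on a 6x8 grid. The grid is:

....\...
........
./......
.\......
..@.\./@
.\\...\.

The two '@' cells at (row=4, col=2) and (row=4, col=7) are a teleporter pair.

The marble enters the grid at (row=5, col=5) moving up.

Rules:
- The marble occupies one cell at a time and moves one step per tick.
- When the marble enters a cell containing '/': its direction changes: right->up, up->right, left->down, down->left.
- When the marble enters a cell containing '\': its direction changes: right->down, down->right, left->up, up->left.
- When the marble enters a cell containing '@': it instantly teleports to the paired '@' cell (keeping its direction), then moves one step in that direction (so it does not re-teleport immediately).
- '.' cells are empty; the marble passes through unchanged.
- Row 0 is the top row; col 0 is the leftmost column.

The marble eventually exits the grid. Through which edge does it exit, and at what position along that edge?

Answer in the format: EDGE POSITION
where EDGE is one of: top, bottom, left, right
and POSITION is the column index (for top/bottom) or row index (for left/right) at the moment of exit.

Answer: top 5

Derivation:
Step 1: enter (5,5), '.' pass, move up to (4,5)
Step 2: enter (4,5), '.' pass, move up to (3,5)
Step 3: enter (3,5), '.' pass, move up to (2,5)
Step 4: enter (2,5), '.' pass, move up to (1,5)
Step 5: enter (1,5), '.' pass, move up to (0,5)
Step 6: enter (0,5), '.' pass, move up to (-1,5)
Step 7: at (-1,5) — EXIT via top edge, pos 5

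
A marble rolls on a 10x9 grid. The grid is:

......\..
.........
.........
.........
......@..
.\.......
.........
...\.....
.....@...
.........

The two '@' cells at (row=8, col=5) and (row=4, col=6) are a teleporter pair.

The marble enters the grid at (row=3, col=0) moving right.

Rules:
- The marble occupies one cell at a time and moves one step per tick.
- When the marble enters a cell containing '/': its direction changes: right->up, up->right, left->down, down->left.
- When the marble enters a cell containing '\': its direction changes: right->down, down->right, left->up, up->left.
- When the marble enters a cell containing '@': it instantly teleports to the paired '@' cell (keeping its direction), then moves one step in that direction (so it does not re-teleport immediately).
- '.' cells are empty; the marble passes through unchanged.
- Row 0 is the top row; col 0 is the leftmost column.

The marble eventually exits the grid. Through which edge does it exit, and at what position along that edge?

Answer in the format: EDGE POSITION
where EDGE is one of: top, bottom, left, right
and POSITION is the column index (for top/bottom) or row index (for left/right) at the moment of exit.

Step 1: enter (3,0), '.' pass, move right to (3,1)
Step 2: enter (3,1), '.' pass, move right to (3,2)
Step 3: enter (3,2), '.' pass, move right to (3,3)
Step 4: enter (3,3), '.' pass, move right to (3,4)
Step 5: enter (3,4), '.' pass, move right to (3,5)
Step 6: enter (3,5), '.' pass, move right to (3,6)
Step 7: enter (3,6), '.' pass, move right to (3,7)
Step 8: enter (3,7), '.' pass, move right to (3,8)
Step 9: enter (3,8), '.' pass, move right to (3,9)
Step 10: at (3,9) — EXIT via right edge, pos 3

Answer: right 3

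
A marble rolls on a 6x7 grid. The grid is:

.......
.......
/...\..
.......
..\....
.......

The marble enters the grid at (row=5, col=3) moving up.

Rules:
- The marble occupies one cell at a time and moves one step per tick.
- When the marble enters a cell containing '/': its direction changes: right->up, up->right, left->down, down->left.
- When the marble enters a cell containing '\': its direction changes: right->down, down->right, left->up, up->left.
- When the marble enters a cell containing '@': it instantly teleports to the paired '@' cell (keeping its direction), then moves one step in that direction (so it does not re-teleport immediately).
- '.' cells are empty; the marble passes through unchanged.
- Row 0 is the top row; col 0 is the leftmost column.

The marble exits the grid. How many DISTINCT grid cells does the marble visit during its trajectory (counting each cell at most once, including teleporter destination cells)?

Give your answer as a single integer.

Answer: 6

Derivation:
Step 1: enter (5,3), '.' pass, move up to (4,3)
Step 2: enter (4,3), '.' pass, move up to (3,3)
Step 3: enter (3,3), '.' pass, move up to (2,3)
Step 4: enter (2,3), '.' pass, move up to (1,3)
Step 5: enter (1,3), '.' pass, move up to (0,3)
Step 6: enter (0,3), '.' pass, move up to (-1,3)
Step 7: at (-1,3) — EXIT via top edge, pos 3
Distinct cells visited: 6 (path length 6)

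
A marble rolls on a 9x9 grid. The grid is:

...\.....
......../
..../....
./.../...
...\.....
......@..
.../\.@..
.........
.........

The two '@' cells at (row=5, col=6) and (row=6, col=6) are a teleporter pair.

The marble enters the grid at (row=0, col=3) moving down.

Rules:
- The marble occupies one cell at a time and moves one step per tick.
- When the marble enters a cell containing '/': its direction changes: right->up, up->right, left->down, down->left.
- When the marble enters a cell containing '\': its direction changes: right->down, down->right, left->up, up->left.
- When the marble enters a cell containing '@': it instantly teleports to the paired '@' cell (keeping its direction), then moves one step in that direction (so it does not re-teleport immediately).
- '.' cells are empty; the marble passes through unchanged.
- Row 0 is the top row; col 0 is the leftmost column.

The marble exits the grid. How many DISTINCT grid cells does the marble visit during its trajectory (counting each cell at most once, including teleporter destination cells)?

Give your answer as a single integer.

Step 1: enter (0,3), '\' deflects down->right, move right to (0,4)
Step 2: enter (0,4), '.' pass, move right to (0,5)
Step 3: enter (0,5), '.' pass, move right to (0,6)
Step 4: enter (0,6), '.' pass, move right to (0,7)
Step 5: enter (0,7), '.' pass, move right to (0,8)
Step 6: enter (0,8), '.' pass, move right to (0,9)
Step 7: at (0,9) — EXIT via right edge, pos 0
Distinct cells visited: 6 (path length 6)

Answer: 6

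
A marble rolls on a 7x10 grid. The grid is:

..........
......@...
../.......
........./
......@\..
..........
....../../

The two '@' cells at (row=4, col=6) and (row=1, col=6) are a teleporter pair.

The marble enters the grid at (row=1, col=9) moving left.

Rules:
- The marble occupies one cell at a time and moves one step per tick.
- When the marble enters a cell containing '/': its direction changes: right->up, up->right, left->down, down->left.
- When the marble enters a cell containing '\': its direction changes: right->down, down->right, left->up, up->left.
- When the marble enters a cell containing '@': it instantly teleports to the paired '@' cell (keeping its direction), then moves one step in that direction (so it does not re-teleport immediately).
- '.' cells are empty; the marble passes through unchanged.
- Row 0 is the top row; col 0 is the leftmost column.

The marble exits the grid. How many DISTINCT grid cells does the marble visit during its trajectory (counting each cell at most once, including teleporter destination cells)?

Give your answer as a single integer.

Answer: 11

Derivation:
Step 1: enter (1,9), '.' pass, move left to (1,8)
Step 2: enter (1,8), '.' pass, move left to (1,7)
Step 3: enter (1,7), '.' pass, move left to (1,6)
Step 4: enter (1,6), '@' teleport (1,6)->(4,6), also enter (4,6), move left to (4,5)
Step 5: enter (4,5), '.' pass, move left to (4,4)
Step 6: enter (4,4), '.' pass, move left to (4,3)
Step 7: enter (4,3), '.' pass, move left to (4,2)
Step 8: enter (4,2), '.' pass, move left to (4,1)
Step 9: enter (4,1), '.' pass, move left to (4,0)
Step 10: enter (4,0), '.' pass, move left to (4,-1)
Step 11: at (4,-1) — EXIT via left edge, pos 4
Distinct cells visited: 11 (path length 11)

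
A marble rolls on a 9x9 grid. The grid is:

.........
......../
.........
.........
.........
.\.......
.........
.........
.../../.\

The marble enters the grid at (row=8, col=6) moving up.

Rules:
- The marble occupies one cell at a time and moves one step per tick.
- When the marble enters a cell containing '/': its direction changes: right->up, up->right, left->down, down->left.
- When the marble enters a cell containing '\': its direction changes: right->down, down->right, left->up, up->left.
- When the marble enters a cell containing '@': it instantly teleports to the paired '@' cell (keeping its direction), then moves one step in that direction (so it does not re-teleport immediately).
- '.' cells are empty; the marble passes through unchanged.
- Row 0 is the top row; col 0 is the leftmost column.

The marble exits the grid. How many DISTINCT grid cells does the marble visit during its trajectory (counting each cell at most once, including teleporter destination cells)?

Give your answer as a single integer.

Step 1: enter (8,6), '/' deflects up->right, move right to (8,7)
Step 2: enter (8,7), '.' pass, move right to (8,8)
Step 3: enter (8,8), '\' deflects right->down, move down to (9,8)
Step 4: at (9,8) — EXIT via bottom edge, pos 8
Distinct cells visited: 3 (path length 3)

Answer: 3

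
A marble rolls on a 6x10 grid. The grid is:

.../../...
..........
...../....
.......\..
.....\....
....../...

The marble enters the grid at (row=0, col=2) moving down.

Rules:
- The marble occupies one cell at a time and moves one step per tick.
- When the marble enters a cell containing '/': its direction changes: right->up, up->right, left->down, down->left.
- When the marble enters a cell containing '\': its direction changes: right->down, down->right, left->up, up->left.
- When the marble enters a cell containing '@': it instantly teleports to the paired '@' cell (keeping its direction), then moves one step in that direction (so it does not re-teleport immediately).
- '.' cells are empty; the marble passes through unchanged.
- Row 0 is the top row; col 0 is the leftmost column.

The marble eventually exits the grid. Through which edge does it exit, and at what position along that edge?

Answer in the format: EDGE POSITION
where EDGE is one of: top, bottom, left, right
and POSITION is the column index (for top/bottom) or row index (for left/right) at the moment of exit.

Step 1: enter (0,2), '.' pass, move down to (1,2)
Step 2: enter (1,2), '.' pass, move down to (2,2)
Step 3: enter (2,2), '.' pass, move down to (3,2)
Step 4: enter (3,2), '.' pass, move down to (4,2)
Step 5: enter (4,2), '.' pass, move down to (5,2)
Step 6: enter (5,2), '.' pass, move down to (6,2)
Step 7: at (6,2) — EXIT via bottom edge, pos 2

Answer: bottom 2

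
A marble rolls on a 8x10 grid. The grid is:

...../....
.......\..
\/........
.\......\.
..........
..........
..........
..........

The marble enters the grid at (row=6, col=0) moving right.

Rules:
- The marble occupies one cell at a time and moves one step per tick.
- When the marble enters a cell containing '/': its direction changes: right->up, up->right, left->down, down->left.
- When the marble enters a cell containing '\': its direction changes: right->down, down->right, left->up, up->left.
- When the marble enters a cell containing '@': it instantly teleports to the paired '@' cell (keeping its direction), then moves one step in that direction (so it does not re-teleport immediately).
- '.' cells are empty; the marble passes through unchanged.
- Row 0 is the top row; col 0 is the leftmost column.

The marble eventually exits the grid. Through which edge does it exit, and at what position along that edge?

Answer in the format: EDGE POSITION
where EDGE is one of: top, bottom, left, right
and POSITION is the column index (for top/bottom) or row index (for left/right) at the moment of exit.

Answer: right 6

Derivation:
Step 1: enter (6,0), '.' pass, move right to (6,1)
Step 2: enter (6,1), '.' pass, move right to (6,2)
Step 3: enter (6,2), '.' pass, move right to (6,3)
Step 4: enter (6,3), '.' pass, move right to (6,4)
Step 5: enter (6,4), '.' pass, move right to (6,5)
Step 6: enter (6,5), '.' pass, move right to (6,6)
Step 7: enter (6,6), '.' pass, move right to (6,7)
Step 8: enter (6,7), '.' pass, move right to (6,8)
Step 9: enter (6,8), '.' pass, move right to (6,9)
Step 10: enter (6,9), '.' pass, move right to (6,10)
Step 11: at (6,10) — EXIT via right edge, pos 6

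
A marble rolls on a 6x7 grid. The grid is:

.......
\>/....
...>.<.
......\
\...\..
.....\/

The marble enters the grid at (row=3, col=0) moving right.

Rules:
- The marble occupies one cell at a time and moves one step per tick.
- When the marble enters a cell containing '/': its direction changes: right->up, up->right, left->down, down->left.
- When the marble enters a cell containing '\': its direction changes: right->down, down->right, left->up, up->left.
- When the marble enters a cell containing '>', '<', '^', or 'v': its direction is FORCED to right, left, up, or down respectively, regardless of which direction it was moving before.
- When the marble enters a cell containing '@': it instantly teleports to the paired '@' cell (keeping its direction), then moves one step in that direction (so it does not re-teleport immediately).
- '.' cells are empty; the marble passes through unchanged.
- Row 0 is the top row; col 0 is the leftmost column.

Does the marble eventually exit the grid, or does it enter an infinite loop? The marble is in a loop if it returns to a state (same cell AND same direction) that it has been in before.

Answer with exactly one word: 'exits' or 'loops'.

Step 1: enter (3,0), '.' pass, move right to (3,1)
Step 2: enter (3,1), '.' pass, move right to (3,2)
Step 3: enter (3,2), '.' pass, move right to (3,3)
Step 4: enter (3,3), '.' pass, move right to (3,4)
Step 5: enter (3,4), '.' pass, move right to (3,5)
Step 6: enter (3,5), '.' pass, move right to (3,6)
Step 7: enter (3,6), '\' deflects right->down, move down to (4,6)
Step 8: enter (4,6), '.' pass, move down to (5,6)
Step 9: enter (5,6), '/' deflects down->left, move left to (5,5)
Step 10: enter (5,5), '\' deflects left->up, move up to (4,5)
Step 11: enter (4,5), '.' pass, move up to (3,5)
Step 12: enter (3,5), '.' pass, move up to (2,5)
Step 13: enter (2,5), '<' forces up->left, move left to (2,4)
Step 14: enter (2,4), '.' pass, move left to (2,3)
Step 15: enter (2,3), '>' forces left->right, move right to (2,4)
Step 16: enter (2,4), '.' pass, move right to (2,5)
Step 17: enter (2,5), '<' forces right->left, move left to (2,4)
Step 18: at (2,4) dir=left — LOOP DETECTED (seen before)

Answer: loops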